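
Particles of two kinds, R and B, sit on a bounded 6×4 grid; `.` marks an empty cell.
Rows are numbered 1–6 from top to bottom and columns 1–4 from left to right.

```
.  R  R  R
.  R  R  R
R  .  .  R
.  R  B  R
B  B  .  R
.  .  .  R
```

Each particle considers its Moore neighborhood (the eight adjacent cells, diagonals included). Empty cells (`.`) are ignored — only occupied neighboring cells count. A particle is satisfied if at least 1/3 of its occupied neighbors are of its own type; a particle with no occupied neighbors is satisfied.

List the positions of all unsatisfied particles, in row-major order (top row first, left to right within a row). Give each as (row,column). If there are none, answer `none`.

(4,2), (4,3)

Row 1: (1,2)R 3/3 satisfied · (1,3)R 5/5 satisfied · (1,4)R 3/3 satisfied
Row 2: (2,2)R 4/4 satisfied · (2,3)R 6/6 satisfied · (2,4)R 4/4 satisfied
Row 3: (3,1)R 2/2 satisfied · (3,4)R 3/4 satisfied
Row 4: (4,2)R 1/4 not · (4,3)B 1/5 not · (4,4)R 2/3 satisfied
Row 5: (5,1)B 1/2 satisfied · (5,2)B 2/3 satisfied · (5,4)R 2/3 satisfied
Row 6: (6,4)R 1/1 satisfied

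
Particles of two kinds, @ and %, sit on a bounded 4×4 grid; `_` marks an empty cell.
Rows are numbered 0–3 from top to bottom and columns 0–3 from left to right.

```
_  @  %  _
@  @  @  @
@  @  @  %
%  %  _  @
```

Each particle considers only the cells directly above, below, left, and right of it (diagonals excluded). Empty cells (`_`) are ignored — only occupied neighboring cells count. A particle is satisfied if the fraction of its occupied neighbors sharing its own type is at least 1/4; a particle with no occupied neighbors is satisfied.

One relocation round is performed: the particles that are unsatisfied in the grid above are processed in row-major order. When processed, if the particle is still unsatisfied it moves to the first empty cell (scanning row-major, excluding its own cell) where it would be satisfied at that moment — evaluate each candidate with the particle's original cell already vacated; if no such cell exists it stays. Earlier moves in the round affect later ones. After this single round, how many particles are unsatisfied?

Initially unsatisfied (in order): (0,2), (2,3), (3,3).
  (0,2) → (3,2).
  (2,3): no empty cell satisfies it; stays.
  (3,3) → (0,0).
Resulting grid:
@ @ _ _
@ @ @ @
@ @ @ %
% % % _
Unsatisfied now: (2,3).

1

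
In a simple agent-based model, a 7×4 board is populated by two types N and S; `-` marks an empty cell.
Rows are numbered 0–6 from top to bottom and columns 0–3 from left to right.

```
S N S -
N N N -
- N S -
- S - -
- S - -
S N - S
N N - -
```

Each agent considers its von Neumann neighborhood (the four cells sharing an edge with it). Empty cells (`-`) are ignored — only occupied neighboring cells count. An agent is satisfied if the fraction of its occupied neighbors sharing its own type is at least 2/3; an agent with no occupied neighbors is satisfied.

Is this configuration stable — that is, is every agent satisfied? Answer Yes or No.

No

(0,0)S 0/2 not
(0,1)N 1/3 not
(0,2)S 0/2 not
(1,0)N 1/2 not
(1,1)N 4/4 satisfied
(1,2)N 1/3 not
(2,1)N 1/3 not
(2,2)S 0/2 not
(3,1)S 1/2 not
(4,1)S 1/2 not
(5,0)S 0/2 not
(5,1)N 1/3 not
(5,3)S 0/0 satisfied
(6,0)N 1/2 not
(6,1)N 2/2 satisfied
For instance (0,0) has only 0/2 same-type neighbors, below 2/3.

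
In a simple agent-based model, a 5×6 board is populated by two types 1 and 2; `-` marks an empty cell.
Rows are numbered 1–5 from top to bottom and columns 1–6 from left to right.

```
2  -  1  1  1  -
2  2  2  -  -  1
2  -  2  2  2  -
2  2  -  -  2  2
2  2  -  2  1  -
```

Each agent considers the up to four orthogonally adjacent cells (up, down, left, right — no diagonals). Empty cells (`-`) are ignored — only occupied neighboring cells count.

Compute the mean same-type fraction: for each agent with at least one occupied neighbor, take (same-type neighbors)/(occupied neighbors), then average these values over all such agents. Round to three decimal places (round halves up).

0.833

(1,1)2 1/1
(1,3)1 1/2
(1,4)1 2/2
(1,5)1 1/1
(2,1)2 3/3
(2,2)2 2/2
(2,3)2 2/3
(2,6)1 — no occupied neighbors
(3,1)2 2/2
(3,3)2 2/2
(3,4)2 2/2
(3,5)2 2/2
(4,1)2 3/3
(4,2)2 2/2
(4,5)2 2/3
(4,6)2 1/1
(5,1)2 2/2
(5,2)2 2/2
(5,4)2 0/1
(5,5)1 0/2
Sum over 19 agents: 1/1 + 1/2 + 2/2 + 1/1 + 3/3 + 2/2 + 2/3 + 2/2 + 2/2 + 2/2 + 2/2 + 3/3 + 2/2 + 2/3 + 1/1 + 2/2 + 2/2 + 0/1 + 0/2 = 95/6; mean = 95/6 ÷ 19 = 5/6 = 0.833333… → 0.833.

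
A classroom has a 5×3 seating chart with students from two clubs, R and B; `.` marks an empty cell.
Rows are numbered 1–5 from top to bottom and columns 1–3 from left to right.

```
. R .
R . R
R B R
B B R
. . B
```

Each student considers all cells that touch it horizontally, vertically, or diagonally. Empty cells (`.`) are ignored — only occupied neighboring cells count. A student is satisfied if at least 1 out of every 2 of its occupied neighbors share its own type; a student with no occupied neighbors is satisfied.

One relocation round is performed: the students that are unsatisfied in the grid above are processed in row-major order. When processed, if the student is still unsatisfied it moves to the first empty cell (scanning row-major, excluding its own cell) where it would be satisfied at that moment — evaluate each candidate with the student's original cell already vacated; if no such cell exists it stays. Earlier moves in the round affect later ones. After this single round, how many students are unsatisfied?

0

Initially unsatisfied (in order): (3,1), (3,2), (4,3).
  (3,1) → (1,1).
  (3,2) → (3,1).
  (4,3) → (1,3).
Resulting grid:
R R R
R . R
B . R
B B .
. . B
All satisfied now.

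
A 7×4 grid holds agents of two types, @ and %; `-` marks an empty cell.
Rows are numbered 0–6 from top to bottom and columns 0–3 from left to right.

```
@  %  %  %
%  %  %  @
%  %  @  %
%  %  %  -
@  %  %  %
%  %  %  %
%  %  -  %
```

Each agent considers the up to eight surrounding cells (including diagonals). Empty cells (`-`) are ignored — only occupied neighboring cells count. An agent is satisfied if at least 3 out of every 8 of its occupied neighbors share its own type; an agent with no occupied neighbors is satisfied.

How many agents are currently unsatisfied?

4

(0,0)@ 0/3 unhappy
(0,1)% 4/5 ok
(0,2)% 4/5 ok
(0,3)% 2/3 ok
(1,0)% 4/5 ok
(1,1)% 6/8 ok
(1,2)% 6/8 ok
(1,3)@ 1/5 unhappy
(2,0)% 5/5 ok
(2,1)% 7/8 ok
(2,2)@ 1/7 unhappy
(2,3)% 2/4 ok
(3,0)% 4/5 ok
(3,1)% 6/8 ok
(3,2)% 6/7 ok
(4,0)@ 0/5 unhappy
(4,1)% 7/8 ok
(4,2)% 7/7 ok
(4,3)% 4/4 ok
(5,0)% 4/5 ok
(5,1)% 6/7 ok
(5,2)% 7/7 ok
(5,3)% 4/4 ok
(6,0)% 3/3 ok
(6,1)% 4/4 ok
(6,3)% 2/2 ok
Unsatisfied: (0,0), (1,3), (2,2), (4,0) — 4 in total.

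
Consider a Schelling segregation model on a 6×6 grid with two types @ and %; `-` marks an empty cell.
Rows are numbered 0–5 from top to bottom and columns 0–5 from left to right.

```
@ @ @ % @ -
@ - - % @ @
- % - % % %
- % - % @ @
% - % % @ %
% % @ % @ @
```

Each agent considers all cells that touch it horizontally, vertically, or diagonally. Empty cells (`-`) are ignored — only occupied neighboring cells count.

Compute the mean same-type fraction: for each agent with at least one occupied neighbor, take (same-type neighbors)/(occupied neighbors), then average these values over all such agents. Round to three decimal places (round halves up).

(0,0)@ 2/2
(0,1)@ 3/3
(0,2)@ 1/3
(0,3)% 1/4
(0,4)@ 2/4
(1,0)@ 2/3
(1,3)% 3/6
(1,4)@ 2/7
(1,5)@ 2/4
(2,1)% 1/2
(2,3)% 3/5
(2,4)% 4/8
(2,5)% 1/5
(3,1)% 3/3
(3,3)% 4/6
(3,4)@ 2/8
(3,5)@ 2/5
(4,0)% 3/3
(4,2)% 5/6
(4,3)% 3/7
(4,4)@ 4/8
(4,5)% 0/5
(5,0)% 2/2
(5,1)% 3/4
(5,2)@ 0/4
(5,3)% 2/5
(5,4)@ 2/5
(5,5)@ 2/3
Sum over 28 agents: 2/2 + 3/3 + 1/3 + 1/4 + 2/4 + 2/3 + 3/6 + 2/7 + 2/4 + 1/2 + 3/5 + 4/8 + 1/5 + 3/3 + 4/6 + 2/8 + 2/5 + 3/3 + 5/6 + 3/7 + 4/8 + 0/5 + 2/2 + 3/4 + 0/4 + 2/5 + 2/5 + 2/3 = 1271/84; mean = 1271/84 ÷ 28 = 1271/2352 = 0.540391… → 0.540.

0.540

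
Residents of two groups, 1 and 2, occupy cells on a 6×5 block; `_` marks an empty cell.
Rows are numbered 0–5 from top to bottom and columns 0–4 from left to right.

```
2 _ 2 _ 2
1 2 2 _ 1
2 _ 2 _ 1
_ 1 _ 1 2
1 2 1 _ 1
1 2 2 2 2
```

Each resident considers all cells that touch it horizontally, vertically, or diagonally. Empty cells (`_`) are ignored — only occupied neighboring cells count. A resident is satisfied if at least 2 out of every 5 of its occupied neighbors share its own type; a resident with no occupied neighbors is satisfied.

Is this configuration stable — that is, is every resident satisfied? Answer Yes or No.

Row 0: (0,0)2 1/2 ✓ · (0,2)2 2/2 ✓ · (0,4)2 0/1 ✗
Row 1: (1,0)1 0/3 ✗ · (1,1)2 5/6 ✓ · (1,2)2 3/3 ✓ · (1,4)1 1/2 ✓
Row 2: (2,0)2 1/3 ✗ · (2,2)2 2/4 ✓ · (2,4)1 2/3 ✓
Row 3: (3,1)1 2/5 ✓ · (3,3)1 3/5 ✓ · (3,4)2 0/3 ✗
Row 4: (4,0)1 2/4 ✓ · (4,1)2 2/6 ✗ · (4,2)1 2/6 ✗ · (4,4)1 1/4 ✗
Row 5: (5,0)1 1/3 ✗ · (5,1)2 2/5 ✓ · (5,2)2 3/4 ✓ · (5,3)2 2/4 ✓ · (5,4)2 1/2 ✓
For instance (0,4) has only 0/1 same-type neighbors, below 2/5.

No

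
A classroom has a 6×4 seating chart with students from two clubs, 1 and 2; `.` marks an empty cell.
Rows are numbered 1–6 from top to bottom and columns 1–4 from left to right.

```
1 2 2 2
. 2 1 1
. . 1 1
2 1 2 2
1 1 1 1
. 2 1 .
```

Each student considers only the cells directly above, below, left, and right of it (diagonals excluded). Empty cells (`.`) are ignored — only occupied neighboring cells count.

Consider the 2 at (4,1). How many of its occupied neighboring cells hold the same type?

Occupied neighbors of (4,1): (5,1)=1, (4,2)=1.
Same type (2): 0 of 2.

0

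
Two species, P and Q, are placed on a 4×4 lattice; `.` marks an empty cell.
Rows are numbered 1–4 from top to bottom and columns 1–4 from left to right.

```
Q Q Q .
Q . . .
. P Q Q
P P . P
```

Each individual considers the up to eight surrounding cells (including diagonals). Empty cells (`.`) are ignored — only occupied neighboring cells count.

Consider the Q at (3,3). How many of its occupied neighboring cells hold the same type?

1

Occupied neighbors of (3,3): (3,2)=P, (3,4)=Q, (4,2)=P, (4,4)=P.
Same type (Q): 1 of 4.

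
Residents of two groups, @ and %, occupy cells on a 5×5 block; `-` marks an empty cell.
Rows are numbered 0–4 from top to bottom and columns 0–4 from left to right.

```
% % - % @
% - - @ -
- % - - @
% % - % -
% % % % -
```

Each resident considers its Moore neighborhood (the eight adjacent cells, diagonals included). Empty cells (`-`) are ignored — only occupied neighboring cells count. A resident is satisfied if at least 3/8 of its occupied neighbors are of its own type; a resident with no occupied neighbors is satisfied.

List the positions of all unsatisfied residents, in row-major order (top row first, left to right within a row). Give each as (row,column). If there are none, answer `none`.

(0,0)% 2/2 satisfied
(0,1)% 2/2 satisfied
(0,3)% 0/2 not
(0,4)@ 1/2 satisfied
(1,0)% 3/3 satisfied
(1,3)@ 2/3 satisfied
(2,1)% 3/3 satisfied
(2,4)@ 1/2 satisfied
(3,0)% 4/4 satisfied
(3,1)% 5/5 satisfied
(3,3)% 2/3 satisfied
(4,0)% 3/3 satisfied
(4,1)% 4/4 satisfied
(4,2)% 4/4 satisfied
(4,3)% 2/2 satisfied

(0,3)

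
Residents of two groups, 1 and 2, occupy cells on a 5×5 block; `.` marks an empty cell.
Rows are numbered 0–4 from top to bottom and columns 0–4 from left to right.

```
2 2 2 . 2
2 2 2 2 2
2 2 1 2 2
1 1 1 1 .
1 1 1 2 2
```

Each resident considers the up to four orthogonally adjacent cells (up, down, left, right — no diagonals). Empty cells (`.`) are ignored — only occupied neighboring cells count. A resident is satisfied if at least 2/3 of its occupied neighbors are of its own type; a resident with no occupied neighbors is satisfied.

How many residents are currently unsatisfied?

5

(0,0)2 2/2 ✓
(0,1)2 3/3 ✓
(0,2)2 2/2 ✓
(0,4)2 1/1 ✓
(1,0)2 3/3 ✓
(1,1)2 4/4 ✓
(1,2)2 3/4 ✓
(1,3)2 3/3 ✓
(1,4)2 3/3 ✓
(2,0)2 2/3 ✓
(2,1)2 2/4 ✗
(2,2)1 1/4 ✗
(2,3)2 2/4 ✗
(2,4)2 2/2 ✓
(3,0)1 2/3 ✓
(3,1)1 3/4 ✓
(3,2)1 4/4 ✓
(3,3)1 1/3 ✗
(4,0)1 2/2 ✓
(4,1)1 3/3 ✓
(4,2)1 2/3 ✓
(4,3)2 1/3 ✗
(4,4)2 1/1 ✓
Unsatisfied: (2,1), (2,2), (2,3), (3,3), (4,3) — 5 in total.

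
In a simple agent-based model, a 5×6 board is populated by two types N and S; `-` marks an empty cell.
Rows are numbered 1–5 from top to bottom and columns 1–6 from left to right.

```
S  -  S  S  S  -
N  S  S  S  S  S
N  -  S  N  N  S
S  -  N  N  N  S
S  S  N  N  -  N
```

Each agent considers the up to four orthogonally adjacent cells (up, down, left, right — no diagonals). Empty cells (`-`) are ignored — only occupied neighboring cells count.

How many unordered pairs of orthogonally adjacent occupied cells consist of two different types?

11

Scan each occupied cell's neighbors to the right and below so each pair is counted once.
Row 1: S(1,1)–N(2,1)≠ S(1,3)–S(1,4)= S(1,3)–S(2,3)= S(1,4)–S(1,5)= S(1,4)–S(2,4)= S(1,5)–S(2,5)=  → 1/6 unlike.
Row 2: N(2,1)–S(2,2)≠ N(2,1)–N(3,1)= S(2,2)–S(2,3)= S(2,3)–S(2,4)= S(2,3)–S(3,3)= S(2,4)–S(2,5)= S(2,4)–N(3,4)≠ S(2,5)–S(2,6)= S(2,5)–N(3,5)≠ S(2,6)–S(3,6)=  → 3/10 unlike.
Row 3: N(3,1)–S(4,1)≠ S(3,3)–N(3,4)≠ S(3,3)–N(4,3)≠ N(3,4)–N(3,5)= N(3,4)–N(4,4)= N(3,5)–S(3,6)≠ N(3,5)–N(4,5)= S(3,6)–S(4,6)=  → 4/8 unlike.
Row 4: S(4,1)–S(5,1)= N(4,3)–N(4,4)= N(4,3)–N(5,3)= N(4,4)–N(4,5)= N(4,4)–N(5,4)= N(4,5)–S(4,6)≠ S(4,6)–N(5,6)≠  → 2/7 unlike.
Row 5: S(5,1)–S(5,2)= S(5,2)–N(5,3)≠ N(5,3)–N(5,4)=  → 1/3 unlike.
Total adjacent occupied pairs: 34; unlike-type pairs: 11.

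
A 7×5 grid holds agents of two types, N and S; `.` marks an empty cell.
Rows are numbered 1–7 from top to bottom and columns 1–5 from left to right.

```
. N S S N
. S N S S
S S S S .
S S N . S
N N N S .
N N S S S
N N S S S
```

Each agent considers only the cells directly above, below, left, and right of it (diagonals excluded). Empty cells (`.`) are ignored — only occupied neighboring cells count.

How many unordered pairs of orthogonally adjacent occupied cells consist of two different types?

Scan each occupied cell's neighbors to the right and below so each pair is counted once.
Row 1: N(1,2)–S(1,3)≠ N(1,2)–S(2,2)≠ S(1,3)–S(1,4)= S(1,3)–N(2,3)≠ S(1,4)–N(1,5)≠ S(1,4)–S(2,4)= N(1,5)–S(2,5)≠  → 5/7 unlike.
Row 2: S(2,2)–N(2,3)≠ S(2,2)–S(3,2)= N(2,3)–S(2,4)≠ N(2,3)–S(3,3)≠ S(2,4)–S(2,5)= S(2,4)–S(3,4)=  → 3/6 unlike.
Row 3: S(3,1)–S(3,2)= S(3,1)–S(4,1)= S(3,2)–S(3,3)= S(3,2)–S(4,2)= S(3,3)–S(3,4)= S(3,3)–N(4,3)≠  → 1/6 unlike.
Row 4: S(4,1)–S(4,2)= S(4,1)–N(5,1)≠ S(4,2)–N(4,3)≠ S(4,2)–N(5,2)≠ N(4,3)–N(5,3)=  → 3/5 unlike.
Row 5: N(5,1)–N(5,2)= N(5,1)–N(6,1)= N(5,2)–N(5,3)= N(5,2)–N(6,2)= N(5,3)–S(5,4)≠ N(5,3)–S(6,3)≠ S(5,4)–S(6,4)=  → 2/7 unlike.
Row 6: N(6,1)–N(6,2)= N(6,1)–N(7,1)= N(6,2)–S(6,3)≠ N(6,2)–N(7,2)= S(6,3)–S(6,4)= S(6,3)–S(7,3)= S(6,4)–S(6,5)= S(6,4)–S(7,4)= S(6,5)–S(7,5)=  → 1/9 unlike.
Row 7: N(7,1)–N(7,2)= N(7,2)–S(7,3)≠ S(7,3)–S(7,4)= S(7,4)–S(7,5)=  → 1/4 unlike.
Total adjacent occupied pairs: 44; unlike-type pairs: 16.

16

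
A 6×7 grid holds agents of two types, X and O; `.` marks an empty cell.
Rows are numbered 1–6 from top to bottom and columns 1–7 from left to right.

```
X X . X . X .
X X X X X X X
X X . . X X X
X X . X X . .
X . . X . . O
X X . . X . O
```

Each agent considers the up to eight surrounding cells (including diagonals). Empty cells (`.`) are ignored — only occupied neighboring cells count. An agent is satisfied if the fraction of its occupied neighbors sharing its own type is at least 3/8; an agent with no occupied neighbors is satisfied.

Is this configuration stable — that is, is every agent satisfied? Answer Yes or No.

Yes

(1,1)X 3/3 ok
(1,2)X 4/4 ok
(1,4)X 3/3 ok
(1,6)X 3/3 ok
(2,1)X 5/5 ok
(2,2)X 6/6 ok
(2,3)X 5/5 ok
(2,4)X 4/4 ok
(2,5)X 6/6 ok
(2,6)X 6/6 ok
(2,7)X 4/4 ok
(3,1)X 5/5 ok
(3,2)X 6/6 ok
(3,5)X 6/6 ok
(3,6)X 6/6 ok
(3,7)X 3/3 ok
(4,1)X 4/4 ok
(4,2)X 4/4 ok
(4,4)X 3/3 ok
(4,5)X 4/4 ok
(5,1)X 4/4 ok
(5,4)X 3/3 ok
(5,7)O 1/1 ok
(6,1)X 2/2 ok
(6,2)X 2/2 ok
(6,5)X 1/1 ok
(6,7)O 1/1 ok
All meet the threshold, so the configuration is stable.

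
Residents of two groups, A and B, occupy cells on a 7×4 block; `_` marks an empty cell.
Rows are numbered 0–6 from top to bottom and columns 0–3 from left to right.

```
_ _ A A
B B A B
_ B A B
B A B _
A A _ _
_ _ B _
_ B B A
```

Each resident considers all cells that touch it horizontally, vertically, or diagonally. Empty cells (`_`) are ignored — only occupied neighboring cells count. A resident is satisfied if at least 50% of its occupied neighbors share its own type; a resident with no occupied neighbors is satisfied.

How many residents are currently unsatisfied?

(0,2)A 2/4 ok
(0,3)A 2/3 ok
(1,0)B 2/2 ok
(1,1)B 2/5 unhappy
(1,2)A 3/7 unhappy
(1,3)B 1/5 unhappy
(2,1)B 4/7 ok
(2,2)A 2/7 unhappy
(2,3)B 2/4 ok
(3,0)B 1/4 unhappy
(3,1)A 3/6 ok
(3,2)B 2/5 unhappy
(4,0)A 2/3 ok
(4,1)A 2/5 unhappy
(5,2)B 2/4 ok
(6,1)B 2/2 ok
(6,2)B 2/3 ok
(6,3)A 0/2 unhappy
Unsatisfied: (1,1), (1,2), (1,3), (2,2), (3,0), (3,2), (4,1), (6,3) — 8 in total.

8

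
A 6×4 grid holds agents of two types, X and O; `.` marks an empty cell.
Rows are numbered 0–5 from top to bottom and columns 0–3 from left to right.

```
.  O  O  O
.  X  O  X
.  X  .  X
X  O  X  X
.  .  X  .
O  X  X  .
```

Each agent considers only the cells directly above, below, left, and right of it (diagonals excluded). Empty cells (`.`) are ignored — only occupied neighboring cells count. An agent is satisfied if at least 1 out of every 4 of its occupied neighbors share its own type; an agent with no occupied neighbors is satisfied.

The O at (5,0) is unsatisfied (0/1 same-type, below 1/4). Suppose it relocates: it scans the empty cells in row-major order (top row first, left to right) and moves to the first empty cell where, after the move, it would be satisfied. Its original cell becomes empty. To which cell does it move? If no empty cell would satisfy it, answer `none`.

Vacating (5,0). Empty cells in order:
  (0,0): 1/1 same-type → satisfied — stop here.

(0,0)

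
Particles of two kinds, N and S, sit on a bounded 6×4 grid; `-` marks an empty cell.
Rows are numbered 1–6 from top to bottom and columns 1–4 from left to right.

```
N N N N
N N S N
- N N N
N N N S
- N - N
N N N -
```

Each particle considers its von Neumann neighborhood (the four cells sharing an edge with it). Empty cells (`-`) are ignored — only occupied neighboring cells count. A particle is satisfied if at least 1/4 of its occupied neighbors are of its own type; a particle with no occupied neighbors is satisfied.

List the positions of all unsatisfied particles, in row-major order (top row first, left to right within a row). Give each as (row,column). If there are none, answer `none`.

(2,3), (4,4), (5,4)

Row 1: (1,1)N 2/2 satisfied · (1,2)N 3/3 satisfied · (1,3)N 2/3 satisfied · (1,4)N 2/2 satisfied
Row 2: (2,1)N 2/2 satisfied · (2,2)N 3/4 satisfied · (2,3)S 0/4 not · (2,4)N 2/3 satisfied
Row 3: (3,2)N 3/3 satisfied · (3,3)N 3/4 satisfied · (3,4)N 2/3 satisfied
Row 4: (4,1)N 1/1 satisfied · (4,2)N 4/4 satisfied · (4,3)N 2/3 satisfied · (4,4)S 0/3 not
Row 5: (5,2)N 2/2 satisfied · (5,4)N 0/1 not
Row 6: (6,1)N 1/1 satisfied · (6,2)N 3/3 satisfied · (6,3)N 1/1 satisfied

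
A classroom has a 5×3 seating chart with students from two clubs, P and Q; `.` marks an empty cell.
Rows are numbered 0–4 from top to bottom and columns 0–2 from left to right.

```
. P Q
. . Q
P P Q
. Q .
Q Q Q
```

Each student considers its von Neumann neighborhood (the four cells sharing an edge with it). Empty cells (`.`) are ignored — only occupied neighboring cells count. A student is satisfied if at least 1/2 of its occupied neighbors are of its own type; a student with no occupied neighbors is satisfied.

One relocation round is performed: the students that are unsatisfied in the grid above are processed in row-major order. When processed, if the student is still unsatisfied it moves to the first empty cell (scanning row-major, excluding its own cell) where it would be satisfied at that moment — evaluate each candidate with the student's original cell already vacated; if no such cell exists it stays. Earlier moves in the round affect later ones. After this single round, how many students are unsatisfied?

Initially unsatisfied (in order): (0,1), (2,1).
  (0,1) → (0,0).
  (2,1) → (0,1).
Resulting grid:
P P Q
. . Q
P . Q
. Q .
Q Q Q
All satisfied now.

0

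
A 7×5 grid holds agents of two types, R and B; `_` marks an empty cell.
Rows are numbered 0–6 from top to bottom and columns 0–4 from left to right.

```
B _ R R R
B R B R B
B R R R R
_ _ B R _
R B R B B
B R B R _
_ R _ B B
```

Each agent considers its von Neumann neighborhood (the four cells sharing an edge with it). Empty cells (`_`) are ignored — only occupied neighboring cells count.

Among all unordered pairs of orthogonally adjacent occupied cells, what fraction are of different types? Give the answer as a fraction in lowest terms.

12/19

Scan each occupied cell's neighbors to the right and below so each pair is counted once.
Row 0: B(0,0)–B(1,0)= R(0,2)–R(0,3)= R(0,2)–B(1,2)≠ R(0,3)–R(0,4)= R(0,3)–R(1,3)= R(0,4)–B(1,4)≠  → 2/6 unlike.
Row 1: B(1,0)–R(1,1)≠ B(1,0)–B(2,0)= R(1,1)–B(1,2)≠ R(1,1)–R(2,1)= B(1,2)–R(1,3)≠ B(1,2)–R(2,2)≠ R(1,3)–B(1,4)≠ R(1,3)–R(2,3)= B(1,4)–R(2,4)≠  → 6/9 unlike.
Row 2: B(2,0)–R(2,1)≠ R(2,1)–R(2,2)= R(2,2)–R(2,3)= R(2,2)–B(3,2)≠ R(2,3)–R(2,4)= R(2,3)–R(3,3)=  → 2/6 unlike.
Row 3: B(3,2)–R(3,3)≠ B(3,2)–R(4,2)≠ R(3,3)–B(4,3)≠  → 3/3 unlike.
Row 4: R(4,0)–B(4,1)≠ R(4,0)–B(5,0)≠ B(4,1)–R(4,2)≠ B(4,1)–R(5,1)≠ R(4,2)–B(4,3)≠ R(4,2)–B(5,2)≠ B(4,3)–B(4,4)= B(4,3)–R(5,3)≠  → 7/8 unlike.
Row 5: B(5,0)–R(5,1)≠ R(5,1)–B(5,2)≠ R(5,1)–R(6,1)= B(5,2)–R(5,3)≠ R(5,3)–B(6,3)≠  → 4/5 unlike.
Row 6: B(6,3)–B(6,4)=  → 0/1 unlike.
Total adjacent occupied pairs: 38; unlike-type pairs: 24.
24/38 reduces to 12/19.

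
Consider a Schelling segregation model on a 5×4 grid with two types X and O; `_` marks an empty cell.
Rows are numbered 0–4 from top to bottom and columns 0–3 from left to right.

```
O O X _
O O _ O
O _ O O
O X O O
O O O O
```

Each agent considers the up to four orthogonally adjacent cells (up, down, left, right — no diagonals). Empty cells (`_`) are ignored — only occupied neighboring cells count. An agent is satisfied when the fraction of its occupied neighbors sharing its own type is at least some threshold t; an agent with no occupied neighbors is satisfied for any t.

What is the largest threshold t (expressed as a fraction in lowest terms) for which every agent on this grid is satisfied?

0/1

(0,0)O 2/2
(0,1)O 2/3
(0,2)X 0/1
(1,0)O 3/3
(1,1)O 2/2
(1,3)O 1/1
(2,0)O 2/2
(2,2)O 2/2
(2,3)O 3/3
(3,0)O 2/3
(3,1)X 0/3
(3,2)O 3/4
(3,3)O 3/3
(4,0)O 2/2
(4,1)O 2/3
(4,2)O 3/3
(4,3)O 2/2
The smallest same-type fraction is 0/1 at (0,2), which reduces to 0/1. Any threshold above that leaves this agent unsatisfied.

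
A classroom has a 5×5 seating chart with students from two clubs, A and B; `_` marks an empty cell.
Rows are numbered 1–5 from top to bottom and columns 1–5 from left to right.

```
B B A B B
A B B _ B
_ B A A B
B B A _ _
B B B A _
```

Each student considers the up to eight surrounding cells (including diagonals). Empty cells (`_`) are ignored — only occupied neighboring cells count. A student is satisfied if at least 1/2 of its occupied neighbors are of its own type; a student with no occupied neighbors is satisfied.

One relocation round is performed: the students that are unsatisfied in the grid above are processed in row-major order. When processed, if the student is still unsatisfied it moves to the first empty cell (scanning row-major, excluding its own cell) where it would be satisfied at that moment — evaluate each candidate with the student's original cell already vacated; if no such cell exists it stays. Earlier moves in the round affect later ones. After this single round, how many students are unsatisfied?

Initially unsatisfied (in order): (1,3), (2,1), (3,3), (3,4), (4,3).
  (1,3) → (4,4).
  (2,1) → (4,5).
  (3,3) → (5,5).
  (3,4): now satisfied by earlier moves; stays.
  (4,3): no empty cell satisfies it; stays.
Resulting grid:
B B _ B B
_ B B _ B
_ B _ A B
B B A A A
B B B A A
Unsatisfied now: (3,5), (4,3), (5,3).

3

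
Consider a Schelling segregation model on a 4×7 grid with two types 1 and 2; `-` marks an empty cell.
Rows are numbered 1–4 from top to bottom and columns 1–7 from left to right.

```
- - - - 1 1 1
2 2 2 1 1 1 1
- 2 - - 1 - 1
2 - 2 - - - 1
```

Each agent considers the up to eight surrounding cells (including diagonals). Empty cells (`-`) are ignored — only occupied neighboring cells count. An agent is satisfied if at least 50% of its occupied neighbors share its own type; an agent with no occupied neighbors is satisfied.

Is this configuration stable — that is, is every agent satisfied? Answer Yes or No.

Yes

(1,5)1 4/4 ok
(1,6)1 5/5 ok
(1,7)1 3/3 ok
(2,1)2 2/2 ok
(2,2)2 3/3 ok
(2,3)2 2/3 ok
(2,4)1 3/4 ok
(2,5)1 5/5 ok
(2,6)1 7/7 ok
(2,7)1 4/4 ok
(3,2)2 5/5 ok
(3,5)1 3/3 ok
(3,7)1 3/3 ok
(4,1)2 1/1 ok
(4,3)2 1/1 ok
(4,7)1 1/1 ok
All meet the threshold, so the configuration is stable.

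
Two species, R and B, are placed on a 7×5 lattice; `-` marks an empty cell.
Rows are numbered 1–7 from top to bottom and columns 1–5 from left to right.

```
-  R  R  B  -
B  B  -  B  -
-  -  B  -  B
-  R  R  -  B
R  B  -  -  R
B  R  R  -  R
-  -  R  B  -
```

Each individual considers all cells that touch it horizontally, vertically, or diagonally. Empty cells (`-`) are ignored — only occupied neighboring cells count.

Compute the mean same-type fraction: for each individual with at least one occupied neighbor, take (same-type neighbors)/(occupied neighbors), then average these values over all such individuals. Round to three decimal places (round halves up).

0.472

(1,2)R 1/3
(1,3)R 1/4
(1,4)B 1/2
(2,1)B 1/2
(2,2)B 2/4
(2,4)B 3/4
(3,3)B 2/4
(3,5)B 2/2
(4,2)R 2/4
(4,3)R 1/3
(4,5)B 1/2
(5,1)R 2/4
(5,2)B 1/6
(5,5)R 1/2
(6,1)B 1/3
(6,2)R 3/5
(6,3)R 2/4
(6,5)R 1/2
(7,3)R 2/3
(7,4)B 0/3
Sum over 20 individuals: 1/3 + 1/4 + 1/2 + 1/2 + 2/4 + 3/4 + 2/4 + 2/2 + 2/4 + 1/3 + 1/2 + 2/4 + 1/6 + 1/2 + 1/3 + 3/5 + 2/4 + 1/2 + 2/3 + 0/3 = 283/30; mean = 283/30 ÷ 20 = 283/600 = 0.471666… → 0.472.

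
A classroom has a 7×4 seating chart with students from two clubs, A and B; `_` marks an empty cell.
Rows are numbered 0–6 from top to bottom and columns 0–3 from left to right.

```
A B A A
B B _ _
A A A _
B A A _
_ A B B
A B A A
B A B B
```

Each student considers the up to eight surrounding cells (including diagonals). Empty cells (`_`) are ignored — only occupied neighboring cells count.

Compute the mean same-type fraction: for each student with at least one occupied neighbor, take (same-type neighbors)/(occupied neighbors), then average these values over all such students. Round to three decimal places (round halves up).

Row 0: (0,0)A 0/3 · (0,1)B 2/4 · (0,2)A 1/3 · (0,3)A 1/1
Row 1: (1,0)B 2/5 · (1,1)B 2/7
Row 2: (2,0)A 2/5 · (2,1)A 4/7 · (2,2)A 3/4
Row 3: (3,0)B 0/4 · (3,1)A 5/7 · (3,2)A 4/6
Row 4: (4,1)A 4/7 · (4,2)B 2/7 · (4,3)B 1/4
Row 5: (5,0)A 2/4 · (5,1)B 3/7 · (5,2)A 3/8 · (5,3)A 1/5
Row 6: (6,0)B 1/3 · (6,1)A 2/5 · (6,2)B 2/5 · (6,3)B 1/3
Sum over 23 students: 0/3 + 2/4 + 1/3 + 1/1 + 2/5 + 2/7 + 2/5 + 4/7 + 3/4 + 0/4 + 5/7 + 4/6 + 4/7 + 2/7 + 1/4 + 2/4 + 3/7 + 3/8 + 1/5 + 1/3 + 2/5 + 2/5 + 1/3 = 8147/840; mean = 8147/840 ÷ 23 = 8147/19320 = 0.421687… → 0.422.

0.422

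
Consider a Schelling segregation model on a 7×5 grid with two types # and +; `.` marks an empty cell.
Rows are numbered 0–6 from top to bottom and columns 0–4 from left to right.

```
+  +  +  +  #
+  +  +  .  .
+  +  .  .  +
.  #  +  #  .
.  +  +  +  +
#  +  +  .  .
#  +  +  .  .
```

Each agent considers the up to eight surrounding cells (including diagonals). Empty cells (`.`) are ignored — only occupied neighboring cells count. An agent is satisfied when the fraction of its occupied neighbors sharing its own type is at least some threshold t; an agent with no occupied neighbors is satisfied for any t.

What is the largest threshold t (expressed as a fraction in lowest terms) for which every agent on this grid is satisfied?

0/1

Row 0: (0,0)+ 3/3 · (0,1)+ 5/5 · (0,2)+ 4/4 · (0,3)+ 2/3 · (0,4)# 0/1
Row 1: (1,0)+ 5/5 · (1,1)+ 7/7 · (1,2)+ 5/5
Row 2: (2,0)+ 3/4 · (2,1)+ 5/6 · (2,4)+ 0/1
Row 3: (3,1)# 0/5 · (3,2)+ 4/6 · (3,3)# 0/5
Row 4: (4,1)+ 4/6 · (4,2)+ 5/7 · (4,3)+ 4/5 · (4,4)+ 1/2
Row 5: (5,0)# 1/4 · (5,1)+ 5/7 · (5,2)+ 6/6
Row 6: (6,0)# 1/3 · (6,1)+ 3/5 · (6,2)+ 3/3
The smallest same-type fraction is 0/1 at (0,4), which reduces to 0/1. Any threshold above that leaves this agent unsatisfied.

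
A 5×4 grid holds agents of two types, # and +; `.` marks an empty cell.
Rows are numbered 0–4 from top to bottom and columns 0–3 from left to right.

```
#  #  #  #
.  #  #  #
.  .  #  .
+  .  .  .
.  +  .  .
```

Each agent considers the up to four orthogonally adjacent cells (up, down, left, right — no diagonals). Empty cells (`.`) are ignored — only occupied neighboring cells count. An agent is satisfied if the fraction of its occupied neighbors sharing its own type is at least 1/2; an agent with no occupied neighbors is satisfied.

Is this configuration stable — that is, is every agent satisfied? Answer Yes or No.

Yes

Row 0: (0,0)# 1/1 satisfied · (0,1)# 3/3 satisfied · (0,2)# 3/3 satisfied · (0,3)# 2/2 satisfied
Row 1: (1,1)# 2/2 satisfied · (1,2)# 4/4 satisfied · (1,3)# 2/2 satisfied
Row 2: (2,2)# 1/1 satisfied
Row 3: (3,0)+ 0/0 satisfied
Row 4: (4,1)+ 0/0 satisfied
All meet the threshold, so the configuration is stable.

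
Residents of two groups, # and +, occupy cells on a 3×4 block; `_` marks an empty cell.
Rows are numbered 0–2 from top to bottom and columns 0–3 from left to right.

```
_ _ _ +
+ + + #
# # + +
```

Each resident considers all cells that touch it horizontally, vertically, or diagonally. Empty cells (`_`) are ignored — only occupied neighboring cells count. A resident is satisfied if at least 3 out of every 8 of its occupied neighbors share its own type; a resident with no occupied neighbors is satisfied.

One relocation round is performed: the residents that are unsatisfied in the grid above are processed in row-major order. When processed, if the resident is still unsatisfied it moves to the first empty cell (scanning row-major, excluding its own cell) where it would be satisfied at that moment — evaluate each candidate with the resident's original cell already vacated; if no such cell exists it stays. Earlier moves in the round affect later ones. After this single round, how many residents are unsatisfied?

0

Initially unsatisfied (in order): (1,0), (1,3), (2,0), (2,1).
  (1,0) → (0,0).
  (1,3) → (1,0).
  (2,0): now satisfied by earlier moves; stays.
  (2,1): now satisfied by earlier moves; stays.
Resulting grid:
+ _ _ +
# + + _
# # + +
All satisfied now.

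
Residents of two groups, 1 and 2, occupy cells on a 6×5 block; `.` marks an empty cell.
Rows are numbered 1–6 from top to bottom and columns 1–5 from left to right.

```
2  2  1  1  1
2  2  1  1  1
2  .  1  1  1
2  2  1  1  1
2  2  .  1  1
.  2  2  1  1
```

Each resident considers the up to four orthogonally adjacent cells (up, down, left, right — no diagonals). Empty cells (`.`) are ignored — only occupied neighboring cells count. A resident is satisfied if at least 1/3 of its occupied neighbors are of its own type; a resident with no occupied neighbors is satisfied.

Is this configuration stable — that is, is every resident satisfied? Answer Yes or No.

Row 1: (1,1)2 2/2 satisfied · (1,2)2 2/3 satisfied · (1,3)1 2/3 satisfied · (1,4)1 3/3 satisfied · (1,5)1 2/2 satisfied
Row 2: (2,1)2 3/3 satisfied · (2,2)2 2/3 satisfied · (2,3)1 3/4 satisfied · (2,4)1 4/4 satisfied · (2,5)1 3/3 satisfied
Row 3: (3,1)2 2/2 satisfied · (3,3)1 3/3 satisfied · (3,4)1 4/4 satisfied · (3,5)1 3/3 satisfied
Row 4: (4,1)2 3/3 satisfied · (4,2)2 2/3 satisfied · (4,3)1 2/3 satisfied · (4,4)1 4/4 satisfied · (4,5)1 3/3 satisfied
Row 5: (5,1)2 2/2 satisfied · (5,2)2 3/3 satisfied · (5,4)1 3/3 satisfied · (5,5)1 3/3 satisfied
Row 6: (6,2)2 2/2 satisfied · (6,3)2 1/2 satisfied · (6,4)1 2/3 satisfied · (6,5)1 2/2 satisfied
All meet the threshold, so the configuration is stable.

Yes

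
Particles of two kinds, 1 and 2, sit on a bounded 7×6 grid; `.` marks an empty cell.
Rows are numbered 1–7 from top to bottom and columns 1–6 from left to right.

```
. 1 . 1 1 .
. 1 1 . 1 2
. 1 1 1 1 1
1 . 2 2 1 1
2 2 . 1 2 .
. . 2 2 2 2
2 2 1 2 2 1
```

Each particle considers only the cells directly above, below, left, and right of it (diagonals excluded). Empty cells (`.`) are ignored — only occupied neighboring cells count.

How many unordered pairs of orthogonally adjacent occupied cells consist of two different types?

Scan each occupied cell's neighbors to the right and below so each pair is counted once.
From row 1: 0 unlike of 3 pairs (running 0/3).
From row 2: 2 unlike of 6 pairs (running 2/9).
From row 3: 2 unlike of 8 pairs (running 4/17).
From row 4: 4 unlike of 6 pairs (running 8/23).
From row 5: 2 unlike of 4 pairs (running 10/27).
From row 6: 2 unlike of 7 pairs (running 12/34).
From row 7: 3 unlike of 5 pairs (running 15/39).
Total adjacent occupied pairs: 39; unlike-type pairs: 15.

15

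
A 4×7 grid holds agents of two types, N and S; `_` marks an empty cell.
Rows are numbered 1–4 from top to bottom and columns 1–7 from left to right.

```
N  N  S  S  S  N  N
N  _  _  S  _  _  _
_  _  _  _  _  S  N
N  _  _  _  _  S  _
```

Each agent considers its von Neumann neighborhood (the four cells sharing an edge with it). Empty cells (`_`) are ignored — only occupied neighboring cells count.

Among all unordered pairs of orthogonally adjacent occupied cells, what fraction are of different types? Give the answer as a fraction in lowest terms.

Scan each occupied cell's neighbors to the right and below so each pair is counted once.
From row 1: 2 unlike of 8 pairs (running 2/8).
From row 3: 1 unlike of 2 pairs (running 3/10).
Total adjacent occupied pairs: 10; unlike-type pairs: 3.
3/10 is already in lowest terms.

3/10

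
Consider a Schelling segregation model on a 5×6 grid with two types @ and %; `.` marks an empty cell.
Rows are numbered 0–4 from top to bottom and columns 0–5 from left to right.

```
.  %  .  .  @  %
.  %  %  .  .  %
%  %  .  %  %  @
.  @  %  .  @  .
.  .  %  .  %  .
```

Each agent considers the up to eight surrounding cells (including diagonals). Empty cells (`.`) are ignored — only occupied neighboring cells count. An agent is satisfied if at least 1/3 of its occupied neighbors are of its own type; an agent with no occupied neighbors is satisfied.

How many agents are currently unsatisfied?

4

Row 0: (0,1)% 2/2 ok · (0,4)@ 0/2 unhappy · (0,5)% 1/2 ok
Row 1: (1,1)% 4/4 ok · (1,2)% 4/4 ok · (1,5)% 2/4 ok
Row 2: (2,0)% 2/3 ok · (2,1)% 4/5 ok · (2,3)% 3/4 ok · (2,4)% 2/4 ok · (2,5)@ 1/3 ok
Row 3: (3,1)@ 0/4 unhappy · (3,2)% 3/4 ok · (3,4)@ 1/4 unhappy
Row 4: (4,2)% 1/2 ok · (4,4)% 0/1 unhappy
Unsatisfied: (0,4), (3,1), (3,4), (4,4) — 4 in total.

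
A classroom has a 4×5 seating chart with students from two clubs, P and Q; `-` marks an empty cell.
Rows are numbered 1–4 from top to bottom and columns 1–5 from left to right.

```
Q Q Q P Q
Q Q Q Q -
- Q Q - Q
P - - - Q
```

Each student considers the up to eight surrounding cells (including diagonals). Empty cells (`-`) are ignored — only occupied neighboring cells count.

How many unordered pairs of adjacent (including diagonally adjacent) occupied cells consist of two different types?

5

Scan each occupied cell's neighbors to the right and below (and the two forward diagonals) so each pair is counted once.
From row 1: 4 unlike of 15 pairs (running 4/15).
From row 2: 0 unlike of 10 pairs (running 4/25).
From row 3: 1 unlike of 3 pairs (running 5/28).
Total adjacent occupied pairs: 28; unlike-type pairs: 5.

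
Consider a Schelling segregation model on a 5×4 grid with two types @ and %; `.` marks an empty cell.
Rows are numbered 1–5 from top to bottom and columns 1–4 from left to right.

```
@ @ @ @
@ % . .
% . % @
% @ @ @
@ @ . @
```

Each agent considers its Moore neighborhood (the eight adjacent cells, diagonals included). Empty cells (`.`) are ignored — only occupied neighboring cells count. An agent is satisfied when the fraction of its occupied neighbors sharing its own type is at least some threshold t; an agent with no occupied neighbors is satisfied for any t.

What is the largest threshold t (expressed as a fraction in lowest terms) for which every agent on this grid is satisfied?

Row 1: (1,1)@ 2/3 · (1,2)@ 3/4 · (1,3)@ 2/3 · (1,4)@ 1/1
Row 2: (2,1)@ 2/4 · (2,2)% 2/6
Row 3: (3,1)% 2/4 · (3,3)% 1/5 · (3,4)@ 2/3
Row 4: (4,1)% 1/4 · (4,2)@ 3/6 · (4,3)@ 5/6 · (4,4)@ 3/4
Row 5: (5,1)@ 2/3 · (5,2)@ 3/4 · (5,4)@ 2/2
The smallest same-type fraction is 1/5 at (3,3), which reduces to 1/5. Any threshold above that leaves this agent unsatisfied.

1/5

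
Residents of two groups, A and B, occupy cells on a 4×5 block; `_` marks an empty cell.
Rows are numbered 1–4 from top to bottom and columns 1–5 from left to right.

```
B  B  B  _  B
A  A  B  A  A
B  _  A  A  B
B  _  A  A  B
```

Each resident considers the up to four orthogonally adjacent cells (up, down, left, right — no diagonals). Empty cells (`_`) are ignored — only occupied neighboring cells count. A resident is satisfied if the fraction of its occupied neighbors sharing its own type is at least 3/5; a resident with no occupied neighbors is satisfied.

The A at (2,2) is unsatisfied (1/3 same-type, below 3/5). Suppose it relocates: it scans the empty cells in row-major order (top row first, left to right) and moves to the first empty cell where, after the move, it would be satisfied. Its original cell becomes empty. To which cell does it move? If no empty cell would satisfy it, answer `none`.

Vacating (2,2). Empty cells in order:
  (1,4): 1/3 same-type → still unsatisfied.
  (3,2): 1/2 same-type → still unsatisfied.
  (4,2): 1/2 same-type → still unsatisfied.

none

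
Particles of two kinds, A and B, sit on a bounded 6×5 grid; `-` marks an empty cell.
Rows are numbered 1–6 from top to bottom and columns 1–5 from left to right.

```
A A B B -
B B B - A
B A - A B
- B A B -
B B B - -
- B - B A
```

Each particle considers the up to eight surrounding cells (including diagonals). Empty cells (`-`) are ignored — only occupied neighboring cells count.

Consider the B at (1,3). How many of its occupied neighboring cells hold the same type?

Occupied neighbors of (1,3): (1,2)=A, (1,4)=B, (2,2)=B, (2,3)=B.
Same type (B): 3 of 4.

3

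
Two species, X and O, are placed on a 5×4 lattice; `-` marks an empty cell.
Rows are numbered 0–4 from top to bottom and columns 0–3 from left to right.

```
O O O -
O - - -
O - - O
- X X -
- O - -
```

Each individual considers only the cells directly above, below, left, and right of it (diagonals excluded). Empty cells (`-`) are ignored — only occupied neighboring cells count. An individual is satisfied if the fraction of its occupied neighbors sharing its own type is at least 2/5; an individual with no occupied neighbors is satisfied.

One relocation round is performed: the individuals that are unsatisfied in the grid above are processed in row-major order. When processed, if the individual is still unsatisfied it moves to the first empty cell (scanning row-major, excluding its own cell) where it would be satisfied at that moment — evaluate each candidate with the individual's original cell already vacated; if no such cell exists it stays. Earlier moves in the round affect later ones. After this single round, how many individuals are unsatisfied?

0

Initially unsatisfied (in order): (4,1).
  (4,1) → (0,3).
Resulting grid:
O O O O
O - - -
O - - O
- X X -
- - - -
All satisfied now.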